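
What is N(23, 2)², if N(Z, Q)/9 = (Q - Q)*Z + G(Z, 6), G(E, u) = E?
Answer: 42849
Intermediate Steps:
N(Z, Q) = 9*Z (N(Z, Q) = 9*((Q - Q)*Z + Z) = 9*(0*Z + Z) = 9*(0 + Z) = 9*Z)
N(23, 2)² = (9*23)² = 207² = 42849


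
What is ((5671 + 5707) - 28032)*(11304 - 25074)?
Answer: 229325580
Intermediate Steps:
((5671 + 5707) - 28032)*(11304 - 25074) = (11378 - 28032)*(-13770) = -16654*(-13770) = 229325580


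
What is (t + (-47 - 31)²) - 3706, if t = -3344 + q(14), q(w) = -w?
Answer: -980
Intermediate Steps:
t = -3358 (t = -3344 - 1*14 = -3344 - 14 = -3358)
(t + (-47 - 31)²) - 3706 = (-3358 + (-47 - 31)²) - 3706 = (-3358 + (-78)²) - 3706 = (-3358 + 6084) - 3706 = 2726 - 3706 = -980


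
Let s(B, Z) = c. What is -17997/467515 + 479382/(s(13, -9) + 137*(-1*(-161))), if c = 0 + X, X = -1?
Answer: 37286888983/1718585140 ≈ 21.696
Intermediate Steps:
c = -1 (c = 0 - 1 = -1)
s(B, Z) = -1
-17997/467515 + 479382/(s(13, -9) + 137*(-1*(-161))) = -17997/467515 + 479382/(-1 + 137*(-1*(-161))) = -17997*1/467515 + 479382/(-1 + 137*161) = -17997/467515 + 479382/(-1 + 22057) = -17997/467515 + 479382/22056 = -17997/467515 + 479382*(1/22056) = -17997/467515 + 79897/3676 = 37286888983/1718585140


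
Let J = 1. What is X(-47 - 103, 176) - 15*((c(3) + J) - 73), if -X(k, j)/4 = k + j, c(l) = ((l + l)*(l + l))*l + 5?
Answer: -719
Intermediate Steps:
c(l) = 5 + 4*l³ (c(l) = ((2*l)*(2*l))*l + 5 = (4*l²)*l + 5 = 4*l³ + 5 = 5 + 4*l³)
X(k, j) = -4*j - 4*k (X(k, j) = -4*(k + j) = -4*(j + k) = -4*j - 4*k)
X(-47 - 103, 176) - 15*((c(3) + J) - 73) = (-4*176 - 4*(-47 - 103)) - 15*(((5 + 4*3³) + 1) - 73) = (-704 - 4*(-150)) - 15*(((5 + 4*27) + 1) - 73) = (-704 + 600) - 15*(((5 + 108) + 1) - 73) = -104 - 15*((113 + 1) - 73) = -104 - 15*(114 - 73) = -104 - 15*41 = -104 - 1*615 = -104 - 615 = -719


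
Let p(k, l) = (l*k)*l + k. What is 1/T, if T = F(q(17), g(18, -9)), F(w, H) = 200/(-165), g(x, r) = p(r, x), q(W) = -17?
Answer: -33/40 ≈ -0.82500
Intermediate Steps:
p(k, l) = k + k*l**2 (p(k, l) = (k*l)*l + k = k*l**2 + k = k + k*l**2)
g(x, r) = r*(1 + x**2)
F(w, H) = -40/33 (F(w, H) = 200*(-1/165) = -40/33)
T = -40/33 ≈ -1.2121
1/T = 1/(-40/33) = -33/40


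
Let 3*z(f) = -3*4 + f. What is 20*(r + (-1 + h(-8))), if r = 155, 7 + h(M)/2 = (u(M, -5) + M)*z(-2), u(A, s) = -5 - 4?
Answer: 17920/3 ≈ 5973.3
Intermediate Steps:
u(A, s) = -9
z(f) = -4 + f/3 (z(f) = (-3*4 + f)/3 = (-12 + f)/3 = -4 + f/3)
h(M) = 70 - 28*M/3 (h(M) = -14 + 2*((-9 + M)*(-4 + (⅓)*(-2))) = -14 + 2*((-9 + M)*(-4 - ⅔)) = -14 + 2*((-9 + M)*(-14/3)) = -14 + 2*(42 - 14*M/3) = -14 + (84 - 28*M/3) = 70 - 28*M/3)
20*(r + (-1 + h(-8))) = 20*(155 + (-1 + (70 - 28/3*(-8)))) = 20*(155 + (-1 + (70 + 224/3))) = 20*(155 + (-1 + 434/3)) = 20*(155 + 431/3) = 20*(896/3) = 17920/3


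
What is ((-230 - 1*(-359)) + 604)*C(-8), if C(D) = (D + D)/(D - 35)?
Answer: 11728/43 ≈ 272.74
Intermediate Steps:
C(D) = 2*D/(-35 + D) (C(D) = (2*D)/(-35 + D) = 2*D/(-35 + D))
((-230 - 1*(-359)) + 604)*C(-8) = ((-230 - 1*(-359)) + 604)*(2*(-8)/(-35 - 8)) = ((-230 + 359) + 604)*(2*(-8)/(-43)) = (129 + 604)*(2*(-8)*(-1/43)) = 733*(16/43) = 11728/43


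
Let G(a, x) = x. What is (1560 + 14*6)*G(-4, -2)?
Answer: -3288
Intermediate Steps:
(1560 + 14*6)*G(-4, -2) = (1560 + 14*6)*(-2) = (1560 + 84)*(-2) = 1644*(-2) = -3288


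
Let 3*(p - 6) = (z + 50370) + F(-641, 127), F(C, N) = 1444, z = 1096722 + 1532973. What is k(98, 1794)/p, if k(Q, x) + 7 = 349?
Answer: 54/141133 ≈ 0.00038262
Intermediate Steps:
z = 2629695
k(Q, x) = 342 (k(Q, x) = -7 + 349 = 342)
p = 2681527/3 (p = 6 + ((2629695 + 50370) + 1444)/3 = 6 + (2680065 + 1444)/3 = 6 + (1/3)*2681509 = 6 + 2681509/3 = 2681527/3 ≈ 8.9384e+5)
k(98, 1794)/p = 342/(2681527/3) = 342*(3/2681527) = 54/141133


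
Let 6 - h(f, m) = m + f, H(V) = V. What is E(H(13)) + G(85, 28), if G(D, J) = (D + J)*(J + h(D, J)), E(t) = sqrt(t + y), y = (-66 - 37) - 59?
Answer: -8927 + I*sqrt(149) ≈ -8927.0 + 12.207*I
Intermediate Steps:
h(f, m) = 6 - f - m (h(f, m) = 6 - (m + f) = 6 - (f + m) = 6 + (-f - m) = 6 - f - m)
y = -162 (y = -103 - 59 = -162)
E(t) = sqrt(-162 + t) (E(t) = sqrt(t - 162) = sqrt(-162 + t))
G(D, J) = (6 - D)*(D + J) (G(D, J) = (D + J)*(J + (6 - D - J)) = (D + J)*(6 - D) = (6 - D)*(D + J))
E(H(13)) + G(85, 28) = sqrt(-162 + 13) + (-1*85**2 + 6*85 + 6*28 - 1*85*28) = sqrt(-149) + (-1*7225 + 510 + 168 - 2380) = I*sqrt(149) + (-7225 + 510 + 168 - 2380) = I*sqrt(149) - 8927 = -8927 + I*sqrt(149)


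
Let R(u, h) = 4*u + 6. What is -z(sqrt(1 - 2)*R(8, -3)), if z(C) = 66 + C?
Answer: -66 - 38*I ≈ -66.0 - 38.0*I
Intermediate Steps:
R(u, h) = 6 + 4*u
-z(sqrt(1 - 2)*R(8, -3)) = -(66 + sqrt(1 - 2)*(6 + 4*8)) = -(66 + sqrt(-1)*(6 + 32)) = -(66 + I*38) = -(66 + 38*I) = -66 - 38*I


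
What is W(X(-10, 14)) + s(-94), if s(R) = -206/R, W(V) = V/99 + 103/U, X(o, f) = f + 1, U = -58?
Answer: 51019/89958 ≈ 0.56714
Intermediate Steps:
X(o, f) = 1 + f
W(V) = -103/58 + V/99 (W(V) = V/99 + 103/(-58) = V*(1/99) + 103*(-1/58) = V/99 - 103/58 = -103/58 + V/99)
W(X(-10, 14)) + s(-94) = (-103/58 + (1 + 14)/99) - 206/(-94) = (-103/58 + (1/99)*15) - 206*(-1/94) = (-103/58 + 5/33) + 103/47 = -3109/1914 + 103/47 = 51019/89958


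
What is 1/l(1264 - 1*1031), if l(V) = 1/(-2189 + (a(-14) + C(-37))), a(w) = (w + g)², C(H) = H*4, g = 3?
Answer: -2216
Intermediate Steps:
C(H) = 4*H
a(w) = (3 + w)² (a(w) = (w + 3)² = (3 + w)²)
l(V) = -1/2216 (l(V) = 1/(-2189 + ((3 - 14)² + 4*(-37))) = 1/(-2189 + ((-11)² - 148)) = 1/(-2189 + (121 - 148)) = 1/(-2189 - 27) = 1/(-2216) = -1/2216)
1/l(1264 - 1*1031) = 1/(-1/2216) = -2216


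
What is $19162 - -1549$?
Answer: $20711$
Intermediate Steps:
$19162 - -1549 = 19162 + \left(-19 + 1568\right) = 19162 + 1549 = 20711$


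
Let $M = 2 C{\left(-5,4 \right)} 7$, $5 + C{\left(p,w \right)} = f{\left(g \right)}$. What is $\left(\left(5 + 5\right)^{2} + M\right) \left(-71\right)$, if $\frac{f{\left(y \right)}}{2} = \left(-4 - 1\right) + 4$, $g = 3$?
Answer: $-142$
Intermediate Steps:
$f{\left(y \right)} = -2$ ($f{\left(y \right)} = 2 \left(\left(-4 - 1\right) + 4\right) = 2 \left(-5 + 4\right) = 2 \left(-1\right) = -2$)
$C{\left(p,w \right)} = -7$ ($C{\left(p,w \right)} = -5 - 2 = -7$)
$M = -98$ ($M = 2 \left(-7\right) 7 = \left(-14\right) 7 = -98$)
$\left(\left(5 + 5\right)^{2} + M\right) \left(-71\right) = \left(\left(5 + 5\right)^{2} - 98\right) \left(-71\right) = \left(10^{2} - 98\right) \left(-71\right) = \left(100 - 98\right) \left(-71\right) = 2 \left(-71\right) = -142$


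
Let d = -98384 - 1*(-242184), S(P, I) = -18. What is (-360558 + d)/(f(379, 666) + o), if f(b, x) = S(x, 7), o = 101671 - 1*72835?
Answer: -108379/14409 ≈ -7.5216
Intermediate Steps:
o = 28836 (o = 101671 - 72835 = 28836)
f(b, x) = -18
d = 143800 (d = -98384 + 242184 = 143800)
(-360558 + d)/(f(379, 666) + o) = (-360558 + 143800)/(-18 + 28836) = -216758/28818 = -216758*1/28818 = -108379/14409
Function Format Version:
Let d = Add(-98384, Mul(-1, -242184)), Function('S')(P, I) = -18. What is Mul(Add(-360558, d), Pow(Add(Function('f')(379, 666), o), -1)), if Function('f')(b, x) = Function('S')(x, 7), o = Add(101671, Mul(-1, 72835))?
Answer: Rational(-108379, 14409) ≈ -7.5216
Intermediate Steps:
o = 28836 (o = Add(101671, -72835) = 28836)
Function('f')(b, x) = -18
d = 143800 (d = Add(-98384, 242184) = 143800)
Mul(Add(-360558, d), Pow(Add(Function('f')(379, 666), o), -1)) = Mul(Add(-360558, 143800), Pow(Add(-18, 28836), -1)) = Mul(-216758, Pow(28818, -1)) = Mul(-216758, Rational(1, 28818)) = Rational(-108379, 14409)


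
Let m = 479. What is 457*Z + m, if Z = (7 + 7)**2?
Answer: 90051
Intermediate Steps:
Z = 196 (Z = 14**2 = 196)
457*Z + m = 457*196 + 479 = 89572 + 479 = 90051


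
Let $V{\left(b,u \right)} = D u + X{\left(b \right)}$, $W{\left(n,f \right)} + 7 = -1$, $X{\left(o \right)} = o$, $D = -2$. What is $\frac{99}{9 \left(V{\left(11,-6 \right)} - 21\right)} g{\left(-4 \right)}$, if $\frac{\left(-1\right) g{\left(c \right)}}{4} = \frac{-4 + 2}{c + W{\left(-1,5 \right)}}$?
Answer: $- \frac{11}{3} \approx -3.6667$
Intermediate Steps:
$W{\left(n,f \right)} = -8$ ($W{\left(n,f \right)} = -7 - 1 = -8$)
$V{\left(b,u \right)} = b - 2 u$ ($V{\left(b,u \right)} = - 2 u + b = b - 2 u$)
$g{\left(c \right)} = \frac{8}{-8 + c}$ ($g{\left(c \right)} = - 4 \frac{-4 + 2}{c - 8} = - 4 \left(- \frac{2}{-8 + c}\right) = \frac{8}{-8 + c}$)
$\frac{99}{9 \left(V{\left(11,-6 \right)} - 21\right)} g{\left(-4 \right)} = \frac{99}{9 \left(\left(11 - -12\right) - 21\right)} \frac{8}{-8 - 4} = \frac{99}{9 \left(\left(11 + 12\right) - 21\right)} \frac{8}{-12} = \frac{99}{9 \left(23 - 21\right)} 8 \left(- \frac{1}{12}\right) = \frac{99}{9 \cdot 2} \left(- \frac{2}{3}\right) = \frac{99}{18} \left(- \frac{2}{3}\right) = 99 \cdot \frac{1}{18} \left(- \frac{2}{3}\right) = \frac{11}{2} \left(- \frac{2}{3}\right) = - \frac{11}{3}$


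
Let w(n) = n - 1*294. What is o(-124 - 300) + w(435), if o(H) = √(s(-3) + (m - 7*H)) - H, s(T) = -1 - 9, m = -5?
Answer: 565 + √2953 ≈ 619.34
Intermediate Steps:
s(T) = -10
w(n) = -294 + n (w(n) = n - 294 = -294 + n)
o(H) = √(-15 - 7*H) - H (o(H) = √(-10 + (-5 - 7*H)) - H = √(-15 - 7*H) - H)
o(-124 - 300) + w(435) = (√(-15 - 7*(-124 - 300)) - (-124 - 300)) + (-294 + 435) = (√(-15 - 7*(-424)) - 1*(-424)) + 141 = (√(-15 + 2968) + 424) + 141 = (√2953 + 424) + 141 = (424 + √2953) + 141 = 565 + √2953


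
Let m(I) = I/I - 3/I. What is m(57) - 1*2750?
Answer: -52232/19 ≈ -2749.1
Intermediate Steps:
m(I) = 1 - 3/I
m(57) - 1*2750 = (-3 + 57)/57 - 1*2750 = (1/57)*54 - 2750 = 18/19 - 2750 = -52232/19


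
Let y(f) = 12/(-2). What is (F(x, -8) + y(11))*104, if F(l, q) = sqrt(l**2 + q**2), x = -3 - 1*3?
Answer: 416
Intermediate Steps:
x = -6 (x = -3 - 3 = -6)
y(f) = -6 (y(f) = 12*(-1/2) = -6)
(F(x, -8) + y(11))*104 = (sqrt((-6)**2 + (-8)**2) - 6)*104 = (sqrt(36 + 64) - 6)*104 = (sqrt(100) - 6)*104 = (10 - 6)*104 = 4*104 = 416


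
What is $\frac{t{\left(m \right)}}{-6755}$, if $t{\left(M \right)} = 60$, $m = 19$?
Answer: $- \frac{12}{1351} \approx -0.0088823$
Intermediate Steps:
$\frac{t{\left(m \right)}}{-6755} = \frac{60}{-6755} = 60 \left(- \frac{1}{6755}\right) = - \frac{12}{1351}$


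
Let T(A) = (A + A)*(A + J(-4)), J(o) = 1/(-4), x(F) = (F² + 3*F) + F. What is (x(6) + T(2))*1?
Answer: 67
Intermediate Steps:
x(F) = F² + 4*F
J(o) = -¼
T(A) = 2*A*(-¼ + A) (T(A) = (A + A)*(A - ¼) = (2*A)*(-¼ + A) = 2*A*(-¼ + A))
(x(6) + T(2))*1 = (6*(4 + 6) + (½)*2*(-1 + 4*2))*1 = (6*10 + (½)*2*(-1 + 8))*1 = (60 + (½)*2*7)*1 = (60 + 7)*1 = 67*1 = 67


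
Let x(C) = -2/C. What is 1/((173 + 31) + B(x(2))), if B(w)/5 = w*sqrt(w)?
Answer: 204/41641 + 5*I/41641 ≈ 0.004899 + 0.00012007*I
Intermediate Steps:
B(w) = 5*w**(3/2) (B(w) = 5*(w*sqrt(w)) = 5*w**(3/2))
1/((173 + 31) + B(x(2))) = 1/((173 + 31) + 5*(-2/2)**(3/2)) = 1/(204 + 5*(-2*1/2)**(3/2)) = 1/(204 + 5*(-1)**(3/2)) = 1/(204 + 5*(-I)) = 1/(204 - 5*I) = (204 + 5*I)/41641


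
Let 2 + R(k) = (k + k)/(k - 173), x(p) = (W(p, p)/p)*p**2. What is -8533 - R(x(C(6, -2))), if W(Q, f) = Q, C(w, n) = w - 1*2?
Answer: -1339335/157 ≈ -8530.8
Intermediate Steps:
C(w, n) = -2 + w (C(w, n) = w - 2 = -2 + w)
x(p) = p**2 (x(p) = (p/p)*p**2 = 1*p**2 = p**2)
R(k) = -2 + 2*k/(-173 + k) (R(k) = -2 + (k + k)/(k - 173) = -2 + (2*k)/(-173 + k) = -2 + 2*k/(-173 + k))
-8533 - R(x(C(6, -2))) = -8533 - 346/(-173 + (-2 + 6)**2) = -8533 - 346/(-173 + 4**2) = -8533 - 346/(-173 + 16) = -8533 - 346/(-157) = -8533 - 346*(-1)/157 = -8533 - 1*(-346/157) = -8533 + 346/157 = -1339335/157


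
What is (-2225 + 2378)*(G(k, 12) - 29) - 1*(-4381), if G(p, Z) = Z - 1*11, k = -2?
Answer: 97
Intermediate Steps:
G(p, Z) = -11 + Z (G(p, Z) = Z - 11 = -11 + Z)
(-2225 + 2378)*(G(k, 12) - 29) - 1*(-4381) = (-2225 + 2378)*((-11 + 12) - 29) - 1*(-4381) = 153*(1 - 29) + 4381 = 153*(-28) + 4381 = -4284 + 4381 = 97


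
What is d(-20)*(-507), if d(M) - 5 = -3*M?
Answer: -32955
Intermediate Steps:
d(M) = 5 - 3*M
d(-20)*(-507) = (5 - 3*(-20))*(-507) = (5 + 60)*(-507) = 65*(-507) = -32955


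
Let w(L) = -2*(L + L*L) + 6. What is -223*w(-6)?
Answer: 12042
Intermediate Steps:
w(L) = 6 - 2*L - 2*L**2 (w(L) = -2*(L + L**2) + 6 = (-2*L - 2*L**2) + 6 = 6 - 2*L - 2*L**2)
-223*w(-6) = -223*(6 - 2*(-6) - 2*(-6)**2) = -223*(6 + 12 - 2*36) = -223*(6 + 12 - 72) = -223*(-54) = 12042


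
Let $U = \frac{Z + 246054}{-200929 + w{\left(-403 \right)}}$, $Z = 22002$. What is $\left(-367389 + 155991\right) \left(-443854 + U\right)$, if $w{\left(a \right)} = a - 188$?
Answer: $\frac{107435497805103}{1145} \approx 9.383 \cdot 10^{10}$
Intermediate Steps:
$w{\left(a \right)} = -188 + a$
$U = - \frac{33507}{25190}$ ($U = \frac{22002 + 246054}{-200929 - 591} = \frac{268056}{-200929 - 591} = \frac{268056}{-201520} = 268056 \left(- \frac{1}{201520}\right) = - \frac{33507}{25190} \approx -1.3302$)
$\left(-367389 + 155991\right) \left(-443854 + U\right) = \left(-367389 + 155991\right) \left(-443854 - \frac{33507}{25190}\right) = \left(-211398\right) \left(- \frac{11180715767}{25190}\right) = \frac{107435497805103}{1145}$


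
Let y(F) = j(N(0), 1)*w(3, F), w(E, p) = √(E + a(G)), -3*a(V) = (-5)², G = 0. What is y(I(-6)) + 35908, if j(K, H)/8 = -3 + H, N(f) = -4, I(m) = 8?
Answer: 35908 - 64*I*√3/3 ≈ 35908.0 - 36.95*I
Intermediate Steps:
a(V) = -25/3 (a(V) = -⅓*(-5)² = -⅓*25 = -25/3)
w(E, p) = √(-25/3 + E) (w(E, p) = √(E - 25/3) = √(-25/3 + E))
j(K, H) = -24 + 8*H (j(K, H) = 8*(-3 + H) = -24 + 8*H)
y(F) = -64*I*√3/3 (y(F) = (-24 + 8*1)*(√(-75 + 9*3)/3) = (-24 + 8)*(√(-75 + 27)/3) = -16*√(-48)/3 = -16*4*I*√3/3 = -64*I*√3/3)
y(I(-6)) + 35908 = -64*I*√3/3 + 35908 = 35908 - 64*I*√3/3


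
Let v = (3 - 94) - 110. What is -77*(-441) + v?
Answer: 33756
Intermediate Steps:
v = -201 (v = -91 - 110 = -201)
-77*(-441) + v = -77*(-441) - 201 = 33957 - 201 = 33756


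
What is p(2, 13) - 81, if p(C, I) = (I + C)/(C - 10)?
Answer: -663/8 ≈ -82.875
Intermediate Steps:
p(C, I) = (C + I)/(-10 + C)
p(2, 13) - 81 = (2 + 13)/(-10 + 2) - 81 = 15/(-8) - 81 = -⅛*15 - 81 = -15/8 - 81 = -663/8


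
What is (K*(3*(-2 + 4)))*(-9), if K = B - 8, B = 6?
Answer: 108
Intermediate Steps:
K = -2 (K = 6 - 8 = -2)
(K*(3*(-2 + 4)))*(-9) = -6*(-2 + 4)*(-9) = -6*2*(-9) = -2*6*(-9) = -12*(-9) = 108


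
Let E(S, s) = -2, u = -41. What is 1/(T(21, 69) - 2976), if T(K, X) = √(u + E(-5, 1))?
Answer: -2976/8856619 - I*√43/8856619 ≈ -0.00033602 - 7.404e-7*I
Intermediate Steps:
T(K, X) = I*√43 (T(K, X) = √(-41 - 2) = √(-43) = I*√43)
1/(T(21, 69) - 2976) = 1/(I*√43 - 2976) = 1/(-2976 + I*√43)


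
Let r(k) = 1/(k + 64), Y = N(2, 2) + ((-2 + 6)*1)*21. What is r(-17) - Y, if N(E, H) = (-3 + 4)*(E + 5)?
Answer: -4276/47 ≈ -90.979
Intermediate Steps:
N(E, H) = 5 + E (N(E, H) = 1*(5 + E) = 5 + E)
Y = 91 (Y = (5 + 2) + ((-2 + 6)*1)*21 = 7 + (4*1)*21 = 7 + 4*21 = 7 + 84 = 91)
r(k) = 1/(64 + k)
r(-17) - Y = 1/(64 - 17) - 1*91 = 1/47 - 91 = -4276/47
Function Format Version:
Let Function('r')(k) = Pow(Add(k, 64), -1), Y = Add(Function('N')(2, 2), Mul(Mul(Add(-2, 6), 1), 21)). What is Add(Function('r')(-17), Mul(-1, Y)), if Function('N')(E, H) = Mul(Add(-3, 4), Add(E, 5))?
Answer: Rational(-4276, 47) ≈ -90.979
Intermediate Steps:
Function('N')(E, H) = Add(5, E) (Function('N')(E, H) = Mul(1, Add(5, E)) = Add(5, E))
Y = 91 (Y = Add(Add(5, 2), Mul(Mul(Add(-2, 6), 1), 21)) = Add(7, Mul(Mul(4, 1), 21)) = Add(7, Mul(4, 21)) = Add(7, 84) = 91)
Function('r')(k) = Pow(Add(64, k), -1)
Add(Function('r')(-17), Mul(-1, Y)) = Add(Pow(Add(64, -17), -1), Mul(-1, 91)) = Add(Pow(47, -1), -91) = Add(Rational(1, 47), -91) = Rational(-4276, 47)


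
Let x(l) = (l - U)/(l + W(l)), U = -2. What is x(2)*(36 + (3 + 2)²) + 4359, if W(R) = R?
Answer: 4420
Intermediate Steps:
x(l) = (2 + l)/(2*l) (x(l) = (l - 1*(-2))/(l + l) = (l + 2)/((2*l)) = (2 + l)*(1/(2*l)) = (2 + l)/(2*l))
x(2)*(36 + (3 + 2)²) + 4359 = ((½)*(2 + 2)/2)*(36 + (3 + 2)²) + 4359 = ((½)*(½)*4)*(36 + 5²) + 4359 = 1*(36 + 25) + 4359 = 1*61 + 4359 = 61 + 4359 = 4420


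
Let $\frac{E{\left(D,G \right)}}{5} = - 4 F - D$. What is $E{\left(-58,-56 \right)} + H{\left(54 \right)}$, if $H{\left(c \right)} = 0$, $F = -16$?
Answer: $610$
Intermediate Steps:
$E{\left(D,G \right)} = 320 - 5 D$ ($E{\left(D,G \right)} = 5 \left(\left(-4\right) \left(-16\right) - D\right) = 5 \left(64 - D\right) = 320 - 5 D$)
$E{\left(-58,-56 \right)} + H{\left(54 \right)} = \left(320 - -290\right) + 0 = \left(320 + 290\right) + 0 = 610 + 0 = 610$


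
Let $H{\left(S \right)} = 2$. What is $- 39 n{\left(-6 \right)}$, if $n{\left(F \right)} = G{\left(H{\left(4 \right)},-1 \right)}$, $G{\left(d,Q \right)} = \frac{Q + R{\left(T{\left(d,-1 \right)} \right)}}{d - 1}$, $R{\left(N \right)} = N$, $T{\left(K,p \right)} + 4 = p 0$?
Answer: $195$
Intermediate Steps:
$T{\left(K,p \right)} = -4$ ($T{\left(K,p \right)} = -4 + p 0 = -4 + 0 = -4$)
$G{\left(d,Q \right)} = \frac{-4 + Q}{-1 + d}$ ($G{\left(d,Q \right)} = \frac{Q - 4}{d - 1} = \frac{-4 + Q}{-1 + d}$)
$n{\left(F \right)} = -5$ ($n{\left(F \right)} = \frac{-4 - 1}{-1 + 2} = 1^{-1} \left(-5\right) = 1 \left(-5\right) = -5$)
$- 39 n{\left(-6 \right)} = \left(-39\right) \left(-5\right) = 195$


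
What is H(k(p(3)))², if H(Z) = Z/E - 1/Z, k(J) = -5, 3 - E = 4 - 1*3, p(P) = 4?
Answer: 529/100 ≈ 5.2900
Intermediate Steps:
E = 2 (E = 3 - (4 - 1*3) = 3 - (4 - 3) = 3 - 1*1 = 3 - 1 = 2)
H(Z) = Z/2 - 1/Z
H(k(p(3)))² = ((½)*(-5) - 1/(-5))² = (-5/2 - 1*(-⅕))² = (-5/2 + ⅕)² = (-23/10)² = 529/100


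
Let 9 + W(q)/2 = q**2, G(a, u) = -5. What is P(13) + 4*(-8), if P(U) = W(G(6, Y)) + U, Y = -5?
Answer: 13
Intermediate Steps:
W(q) = -18 + 2*q**2
P(U) = 32 + U (P(U) = (-18 + 2*(-5)**2) + U = (-18 + 2*25) + U = (-18 + 50) + U = 32 + U)
P(13) + 4*(-8) = (32 + 13) + 4*(-8) = 45 - 32 = 13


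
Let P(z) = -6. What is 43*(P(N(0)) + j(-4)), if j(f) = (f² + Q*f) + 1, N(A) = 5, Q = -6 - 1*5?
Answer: 2365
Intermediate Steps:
Q = -11 (Q = -6 - 5 = -11)
j(f) = 1 + f² - 11*f (j(f) = (f² - 11*f) + 1 = 1 + f² - 11*f)
43*(P(N(0)) + j(-4)) = 43*(-6 + (1 + (-4)² - 11*(-4))) = 43*(-6 + (1 + 16 + 44)) = 43*(-6 + 61) = 43*55 = 2365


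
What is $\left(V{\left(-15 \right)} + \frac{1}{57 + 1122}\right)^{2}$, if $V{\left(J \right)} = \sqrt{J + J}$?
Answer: $- \frac{41701229}{1390041} + \frac{2 i \sqrt{30}}{1179} \approx -30.0 + 0.0092913 i$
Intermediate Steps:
$V{\left(J \right)} = \sqrt{2} \sqrt{J}$ ($V{\left(J \right)} = \sqrt{2 J} = \sqrt{2} \sqrt{J}$)
$\left(V{\left(-15 \right)} + \frac{1}{57 + 1122}\right)^{2} = \left(\sqrt{2} \sqrt{-15} + \frac{1}{57 + 1122}\right)^{2} = \left(\sqrt{2} i \sqrt{15} + \frac{1}{1179}\right)^{2} = \left(i \sqrt{30} + \frac{1}{1179}\right)^{2} = \left(\frac{1}{1179} + i \sqrt{30}\right)^{2}$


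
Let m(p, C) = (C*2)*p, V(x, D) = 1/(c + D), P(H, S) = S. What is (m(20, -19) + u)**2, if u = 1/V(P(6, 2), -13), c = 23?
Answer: 562500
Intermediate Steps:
V(x, D) = 1/(23 + D)
m(p, C) = 2*C*p (m(p, C) = (2*C)*p = 2*C*p)
u = 10 (u = 1/(1/(23 - 13)) = 1/(1/10) = 10)
(m(20, -19) + u)**2 = (2*(-19)*20 + 10)**2 = (-760 + 10)**2 = (-750)**2 = 562500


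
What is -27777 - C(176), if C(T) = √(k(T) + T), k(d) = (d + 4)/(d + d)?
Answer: -27777 - 7*√6974/44 ≈ -27790.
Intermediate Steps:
k(d) = (4 + d)/(2*d) (k(d) = (4 + d)/((2*d)) = (4 + d)*(1/(2*d)) = (4 + d)/(2*d))
C(T) = √(T + (4 + T)/(2*T)) (C(T) = √((4 + T)/(2*T) + T) = √(T + (4 + T)/(2*T)))
-27777 - C(176) = -27777 - √(2 + 4*176 + 8/176)/2 = -27777 - √(2 + 704 + 8*(1/176))/2 = -27777 - √(2 + 704 + 1/22)/2 = -27777 - √(15533/22)/2 = -27777 - 7*√6974/22/2 = -27777 - 7*√6974/44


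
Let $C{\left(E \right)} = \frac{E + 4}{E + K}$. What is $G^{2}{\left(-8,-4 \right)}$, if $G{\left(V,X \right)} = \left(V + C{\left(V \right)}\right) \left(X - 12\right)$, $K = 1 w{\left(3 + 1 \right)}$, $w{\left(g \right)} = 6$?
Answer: $9216$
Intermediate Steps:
$K = 6$ ($K = 1 \cdot 6 = 6$)
$C{\left(E \right)} = \frac{4 + E}{6 + E}$ ($C{\left(E \right)} = \frac{E + 4}{E + 6} = \frac{4 + E}{6 + E}$)
$G{\left(V,X \right)} = \left(-12 + X\right) \left(V + \frac{4 + V}{6 + V}\right)$ ($G{\left(V,X \right)} = \left(V + \frac{4 + V}{6 + V}\right) \left(X - 12\right) = \left(V + \frac{4 + V}{6 + V}\right) \left(-12 + X\right) = \left(-12 + X\right) \left(V + \frac{4 + V}{6 + V}\right)$)
$G^{2}{\left(-8,-4 \right)} = \left(\frac{-48 - -96 - 4 \left(4 - 8\right) - 8 \left(-12 - 4\right) \left(6 - 8\right)}{6 - 8}\right)^{2} = \left(\frac{-48 + 96 - -16 - \left(-128\right) \left(-2\right)}{-2}\right)^{2} = \left(- \frac{-48 + 96 + 16 - 256}{2}\right)^{2} = \left(\left(- \frac{1}{2}\right) \left(-192\right)\right)^{2} = 96^{2} = 9216$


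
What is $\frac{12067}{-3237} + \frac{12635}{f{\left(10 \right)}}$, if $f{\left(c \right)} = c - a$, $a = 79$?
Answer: $- \frac{4636902}{24817} \approx -186.84$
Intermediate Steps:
$f{\left(c \right)} = -79 + c$ ($f{\left(c \right)} = c - 79 = -79 + c$)
$\frac{12067}{-3237} + \frac{12635}{f{\left(10 \right)}} = \frac{12067}{-3237} + \frac{12635}{-79 + 10} = 12067 \left(- \frac{1}{3237}\right) + \frac{12635}{-69} = - \frac{12067}{3237} + 12635 \left(- \frac{1}{69}\right) = - \frac{12067}{3237} - \frac{12635}{69} = - \frac{4636902}{24817}$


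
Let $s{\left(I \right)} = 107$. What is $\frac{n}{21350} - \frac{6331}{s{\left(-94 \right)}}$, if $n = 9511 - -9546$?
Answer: $- \frac{133127751}{2284450} \approx -58.276$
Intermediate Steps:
$n = 19057$ ($n = 9511 + 9546 = 19057$)
$\frac{n}{21350} - \frac{6331}{s{\left(-94 \right)}} = \frac{19057}{21350} - \frac{6331}{107} = - \frac{133127751}{2284450}$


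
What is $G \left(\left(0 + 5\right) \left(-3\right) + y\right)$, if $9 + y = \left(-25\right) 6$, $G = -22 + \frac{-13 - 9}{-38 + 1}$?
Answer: $\frac{137808}{37} \approx 3724.5$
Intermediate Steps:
$G = - \frac{792}{37}$ ($G = -22 - \frac{22}{-37} = -22 - - \frac{22}{37} = -22 + \frac{22}{37} = - \frac{792}{37} \approx -21.405$)
$y = -159$ ($y = -9 - 150 = -159$)
$G \left(\left(0 + 5\right) \left(-3\right) + y\right) = - \frac{792 \left(\left(0 + 5\right) \left(-3\right) - 159\right)}{37} = - \frac{792 \left(5 \left(-3\right) - 159\right)}{37} = - \frac{792 \left(-15 - 159\right)}{37} = \left(- \frac{792}{37}\right) \left(-174\right) = \frac{137808}{37}$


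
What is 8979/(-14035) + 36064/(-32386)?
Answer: -398476067/227268755 ≈ -1.7533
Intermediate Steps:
8979/(-14035) + 36064/(-32386) = 8979*(-1/14035) + 36064*(-1/32386) = -8979/14035 - 18032/16193 = -398476067/227268755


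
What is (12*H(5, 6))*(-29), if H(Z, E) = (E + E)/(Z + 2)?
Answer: -4176/7 ≈ -596.57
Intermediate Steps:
H(Z, E) = 2*E/(2 + Z) (H(Z, E) = (2*E)/(2 + Z) = 2*E/(2 + Z))
(12*H(5, 6))*(-29) = (12*(2*6/(2 + 5)))*(-29) = (12*(2*6/7))*(-29) = (12*(2*6*(⅐)))*(-29) = (12*(12/7))*(-29) = (144/7)*(-29) = -4176/7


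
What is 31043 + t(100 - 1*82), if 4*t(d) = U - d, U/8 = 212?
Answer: 62925/2 ≈ 31463.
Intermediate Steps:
U = 1696 (U = 8*212 = 1696)
t(d) = 424 - d/4 (t(d) = (1696 - d)/4 = 424 - d/4)
31043 + t(100 - 1*82) = 31043 + (424 - (100 - 1*82)/4) = 31043 + (424 - (100 - 82)/4) = 31043 + (424 - ¼*18) = 31043 + (424 - 9/2) = 31043 + 839/2 = 62925/2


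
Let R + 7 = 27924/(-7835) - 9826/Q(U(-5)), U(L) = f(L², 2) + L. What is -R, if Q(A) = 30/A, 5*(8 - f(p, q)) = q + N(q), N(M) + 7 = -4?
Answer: 62003213/39175 ≈ 1582.7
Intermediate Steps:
N(M) = -11 (N(M) = -7 - 4 = -11)
f(p, q) = 51/5 - q/5 (f(p, q) = 8 - (q - 11)/5 = 8 - (-11 + q)/5 = 8 + (11/5 - q/5) = 51/5 - q/5)
U(L) = 49/5 + L (U(L) = (51/5 - ⅕*2) + L = (51/5 - ⅖) + L = 49/5 + L)
R = -62003213/39175 (R = -7 + (27924/(-7835) - 9826/(30/(49/5 - 5))) = -7 + (27924*(-1/7835) - 9826/(30/(24/5))) = -7 + (-27924/7835 - 9826/(30*(5/24))) = -7 + (-27924/7835 - 9826/25/4) = -7 + (-27924/7835 - 9826*4/25) = -7 + (-27924/7835 - 39304/25) = -7 - 61728988/39175 = -62003213/39175 ≈ -1582.7)
-R = -1*(-62003213/39175) = 62003213/39175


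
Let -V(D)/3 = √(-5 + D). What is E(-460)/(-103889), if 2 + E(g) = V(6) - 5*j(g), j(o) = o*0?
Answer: 5/103889 ≈ 4.8128e-5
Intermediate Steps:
V(D) = -3*√(-5 + D)
j(o) = 0
E(g) = -5 (E(g) = -2 + (-3*√(-5 + 6) - 5*0) = -2 + (-3*√1 + 0) = -2 + (-3*1 + 0) = -2 + (-3 + 0) = -2 - 3 = -5)
E(-460)/(-103889) = -5/(-103889) = -5*(-1/103889) = 5/103889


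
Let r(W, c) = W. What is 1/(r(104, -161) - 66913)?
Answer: -1/66809 ≈ -1.4968e-5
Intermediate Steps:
1/(r(104, -161) - 66913) = 1/(104 - 66913) = 1/(-66809) = -1/66809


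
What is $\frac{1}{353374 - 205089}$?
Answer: $\frac{1}{148285} \approx 6.7438 \cdot 10^{-6}$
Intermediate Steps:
$\frac{1}{353374 - 205089} = \frac{1}{148285}$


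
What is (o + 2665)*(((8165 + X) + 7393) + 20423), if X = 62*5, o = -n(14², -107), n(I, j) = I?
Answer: 89602479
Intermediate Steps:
o = -196 (o = -1*14² = -1*196 = -196)
X = 310
(o + 2665)*(((8165 + X) + 7393) + 20423) = (-196 + 2665)*(((8165 + 310) + 7393) + 20423) = 2469*((8475 + 7393) + 20423) = 2469*(15868 + 20423) = 2469*36291 = 89602479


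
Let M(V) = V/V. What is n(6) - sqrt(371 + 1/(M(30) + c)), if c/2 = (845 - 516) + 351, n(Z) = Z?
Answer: 6 - 2*sqrt(171803113)/1361 ≈ -13.261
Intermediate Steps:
M(V) = 1
c = 1360 (c = 2*((845 - 516) + 351) = 2*(329 + 351) = 2*680 = 1360)
n(6) - sqrt(371 + 1/(M(30) + c)) = 6 - sqrt(371 + 1/(1 + 1360)) = 6 - sqrt(371 + 1/1361) = 6 - sqrt(504932/1361) = 6 - 2*sqrt(171803113)/1361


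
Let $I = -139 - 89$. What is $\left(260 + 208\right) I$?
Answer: $-106704$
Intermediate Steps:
$I = -228$
$\left(260 + 208\right) I = \left(260 + 208\right) \left(-228\right) = 468 \left(-228\right) = -106704$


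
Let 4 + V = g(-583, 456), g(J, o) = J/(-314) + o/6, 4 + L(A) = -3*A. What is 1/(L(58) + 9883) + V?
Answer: 225068969/3047370 ≈ 73.857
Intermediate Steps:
L(A) = -4 - 3*A
g(J, o) = -J/314 + o/6 (g(J, o) = J*(-1/314) + o*(⅙) = -J/314 + o/6)
V = 23191/314 (V = -4 + (-1/314*(-583) + (⅙)*456) = -4 + (583/314 + 76) = -4 + 24447/314 = 23191/314 ≈ 73.857)
1/(L(58) + 9883) + V = 1/((-4 - 3*58) + 9883) + 23191/314 = 1/((-4 - 174) + 9883) + 23191/314 = 1/(-178 + 9883) + 23191/314 = 1/9705 + 23191/314 = 225068969/3047370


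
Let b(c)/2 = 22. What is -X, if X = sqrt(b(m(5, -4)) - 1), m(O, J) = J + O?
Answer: -sqrt(43) ≈ -6.5574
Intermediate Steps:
b(c) = 44 (b(c) = 2*22 = 44)
X = sqrt(43) (X = sqrt(44 - 1) = sqrt(43) ≈ 6.5574)
-X = -sqrt(43)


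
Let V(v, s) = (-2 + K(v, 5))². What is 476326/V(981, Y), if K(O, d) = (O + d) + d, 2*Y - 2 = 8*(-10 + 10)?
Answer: 476326/978121 ≈ 0.48698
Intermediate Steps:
Y = 1 (Y = 1 + (8*(-10 + 10))/2 = 1 + (8*0)/2 = 1 + (½)*0 = 1 + 0 = 1)
K(O, d) = O + 2*d
V(v, s) = (8 + v)² (V(v, s) = (-2 + (v + 2*5))² = (-2 + (v + 10))² = (-2 + (10 + v))² = (8 + v)²)
476326/V(981, Y) = 476326/((8 + 981)²) = 476326/(989²) = 476326/978121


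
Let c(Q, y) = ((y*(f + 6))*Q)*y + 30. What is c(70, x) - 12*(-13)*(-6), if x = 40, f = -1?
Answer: 559094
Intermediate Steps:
c(Q, y) = 30 + 5*Q*y**2 (c(Q, y) = ((y*(-1 + 6))*Q)*y + 30 = ((y*5)*Q)*y + 30 = ((5*y)*Q)*y + 30 = (5*Q*y)*y + 30 = 5*Q*y**2 + 30 = 30 + 5*Q*y**2)
c(70, x) - 12*(-13)*(-6) = (30 + 5*70*40**2) - 12*(-13)*(-6) = (30 + 5*70*1600) - (-156)*(-6) = (30 + 560000) - 1*936 = 560030 - 936 = 559094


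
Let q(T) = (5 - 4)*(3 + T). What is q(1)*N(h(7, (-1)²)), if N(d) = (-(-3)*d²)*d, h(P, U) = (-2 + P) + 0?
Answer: 1500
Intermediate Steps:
h(P, U) = -2 + P
q(T) = 3 + T (q(T) = 1*(3 + T) = 3 + T)
N(d) = 3*d³ (N(d) = (3*d²)*d = 3*d³)
q(1)*N(h(7, (-1)²)) = (3 + 1)*(3*(-2 + 7)³) = 4*(3*5³) = 4*(3*125) = 4*375 = 1500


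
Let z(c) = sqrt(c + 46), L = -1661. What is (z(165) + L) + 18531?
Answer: 16870 + sqrt(211) ≈ 16885.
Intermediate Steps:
z(c) = sqrt(46 + c)
(z(165) + L) + 18531 = (sqrt(46 + 165) - 1661) + 18531 = (sqrt(211) - 1661) + 18531 = (-1661 + sqrt(211)) + 18531 = 16870 + sqrt(211)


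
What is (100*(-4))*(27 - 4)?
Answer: -9200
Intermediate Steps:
(100*(-4))*(27 - 4) = -400*23 = -9200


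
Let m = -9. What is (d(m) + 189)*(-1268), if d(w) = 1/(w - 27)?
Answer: -2156551/9 ≈ -2.3962e+5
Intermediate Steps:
d(w) = 1/(-27 + w)
(d(m) + 189)*(-1268) = (1/(-27 - 9) + 189)*(-1268) = (1/(-36) + 189)*(-1268) = (-1/36 + 189)*(-1268) = (6803/36)*(-1268) = -2156551/9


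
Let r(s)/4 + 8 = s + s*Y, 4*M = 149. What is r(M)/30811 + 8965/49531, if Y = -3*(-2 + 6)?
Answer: 193454314/1526099641 ≈ 0.12676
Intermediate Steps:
M = 149/4 (M = (1/4)*149 = 149/4 ≈ 37.250)
Y = -12 (Y = -3*4 = -12)
r(s) = -32 - 44*s (r(s) = -32 + 4*(s + s*(-12)) = -32 + 4*(s - 12*s) = -32 + 4*(-11*s) = -32 - 44*s)
r(M)/30811 + 8965/49531 = (-32 - 44*149/4)/30811 + 8965/49531 = (-32 - 1639)*(1/30811) + 8965*(1/49531) = -1671*1/30811 + 8965/49531 = -1671/30811 + 8965/49531 = 193454314/1526099641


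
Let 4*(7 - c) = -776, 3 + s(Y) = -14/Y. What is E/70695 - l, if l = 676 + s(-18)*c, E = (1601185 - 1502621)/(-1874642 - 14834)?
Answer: -7658386358321/33394126455 ≈ -229.33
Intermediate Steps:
s(Y) = -3 - 14/Y
E = -24641/472369 (E = 98564/(-1889476) = 98564*(-1/1889476) = -24641/472369 ≈ -0.052165)
c = 201 (c = 7 - ¼*(-776) = 7 + 194 = 201)
l = 688/3 (l = 676 + (-3 - 14/(-18))*201 = 676 + (-3 - 14*(-1/18))*201 = 676 + (-3 + 7/9)*201 = 676 - 20/9*201 = 676 - 1340/3 = 688/3 ≈ 229.33)
E/70695 - l = -24641/472369/70695 - 1*688/3 = -24641/472369*1/70695 - 688/3 = -24641/33394126455 - 688/3 = -7658386358321/33394126455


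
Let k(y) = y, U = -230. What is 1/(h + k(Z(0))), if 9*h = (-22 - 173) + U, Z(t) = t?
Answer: -9/425 ≈ -0.021176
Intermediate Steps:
h = -425/9 (h = ((-22 - 173) - 230)/9 = (-195 - 230)/9 = (⅑)*(-425) = -425/9 ≈ -47.222)
1/(h + k(Z(0))) = 1/(-425/9 + 0) = 1/(-425/9) = -9/425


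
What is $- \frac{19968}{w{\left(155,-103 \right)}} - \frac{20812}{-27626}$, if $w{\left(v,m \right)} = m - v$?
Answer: $\frac{46417122}{593959} \approx 78.149$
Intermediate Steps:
$- \frac{19968}{w{\left(155,-103 \right)}} - \frac{20812}{-27626} = - \frac{19968}{-103 - 155} - \frac{20812}{-27626} = - \frac{19968}{-103 - 155} - - \frac{10406}{13813} = - \frac{19968}{-258} + \frac{10406}{13813} = \left(-19968\right) \left(- \frac{1}{258}\right) + \frac{10406}{13813} = \frac{3328}{43} + \frac{10406}{13813} = \frac{46417122}{593959}$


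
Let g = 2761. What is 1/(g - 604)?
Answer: 1/2157 ≈ 0.00046361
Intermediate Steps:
1/(g - 604) = 1/(2761 - 604) = 1/2157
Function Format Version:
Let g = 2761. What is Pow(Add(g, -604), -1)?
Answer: Rational(1, 2157) ≈ 0.00046361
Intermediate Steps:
Pow(Add(g, -604), -1) = Pow(Add(2761, -604), -1) = Pow(2157, -1) = Rational(1, 2157)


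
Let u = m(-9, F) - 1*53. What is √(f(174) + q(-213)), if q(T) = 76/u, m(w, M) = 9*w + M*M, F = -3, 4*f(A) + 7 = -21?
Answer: I*√4755/25 ≈ 2.7583*I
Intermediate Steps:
f(A) = -7 (f(A) = -7/4 + (¼)*(-21) = -7/4 - 21/4 = -7)
m(w, M) = M² + 9*w (m(w, M) = 9*w + M² = M² + 9*w)
u = -125 (u = ((-3)² + 9*(-9)) - 1*53 = (9 - 81) - 53 = -72 - 53 = -125)
q(T) = -76/125 (q(T) = 76/(-125) = 76*(-1/125) = -76/125)
√(f(174) + q(-213)) = √(-7 - 76/125) = √(-951/125) = I*√4755/25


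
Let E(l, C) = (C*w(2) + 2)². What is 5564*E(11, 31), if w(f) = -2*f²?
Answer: 336711024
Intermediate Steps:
E(l, C) = (2 - 8*C)² (E(l, C) = (C*(-2*2²) + 2)² = (C*(-2*4) + 2)² = (C*(-8) + 2)² = (-8*C + 2)² = (2 - 8*C)²)
5564*E(11, 31) = 5564*(4*(1 - 4*31)²) = 5564*(4*(1 - 124)²) = 5564*(4*(-123)²) = 5564*(4*15129) = 5564*60516 = 336711024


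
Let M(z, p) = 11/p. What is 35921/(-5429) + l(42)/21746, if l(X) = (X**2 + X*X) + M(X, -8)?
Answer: -6095936151/944472272 ≈ -6.4543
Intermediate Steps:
l(X) = -11/8 + 2*X**2 (l(X) = (X**2 + X*X) + 11/(-8) = (X**2 + X**2) + 11*(-1/8) = 2*X**2 - 11/8 = -11/8 + 2*X**2)
35921/(-5429) + l(42)/21746 = 35921/(-5429) + (-11/8 + 2*42**2)/21746 = 35921*(-1/5429) + (-11/8 + 2*1764)*(1/21746) = -35921/5429 + (-11/8 + 3528)*(1/21746) = -35921/5429 + (28213/8)*(1/21746) = -35921/5429 + 28213/173968 = -6095936151/944472272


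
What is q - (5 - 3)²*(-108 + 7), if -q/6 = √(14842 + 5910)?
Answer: 404 - 24*√1297 ≈ -460.33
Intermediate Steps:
q = -24*√1297 (q = -6*√(14842 + 5910) = -24*√1297 ≈ -864.33)
q - (5 - 3)²*(-108 + 7) = -24*√1297 - (5 - 3)²*(-108 + 7) = -24*√1297 - 2²*(-101) = -24*√1297 - 4*(-101) = -24*√1297 - 1*(-404) = -24*√1297 + 404 = 404 - 24*√1297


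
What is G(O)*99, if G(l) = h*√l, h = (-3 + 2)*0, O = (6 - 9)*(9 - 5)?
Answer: 0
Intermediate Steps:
O = -12 (O = -3*4 = -12)
h = 0 (h = -1*0 = 0)
G(l) = 0 (G(l) = 0*√l = 0)
G(O)*99 = 0*99 = 0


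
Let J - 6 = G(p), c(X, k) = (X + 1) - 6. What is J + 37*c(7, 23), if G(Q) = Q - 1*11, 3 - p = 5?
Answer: 67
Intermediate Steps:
c(X, k) = -5 + X (c(X, k) = (1 + X) - 6 = -5 + X)
p = -2 (p = 3 - 1*5 = 3 - 5 = -2)
G(Q) = -11 + Q (G(Q) = Q - 11 = -11 + Q)
J = -7 (J = 6 + (-11 - 2) = 6 - 13 = -7)
J + 37*c(7, 23) = -7 + 37*(-5 + 7) = -7 + 37*2 = -7 + 74 = 67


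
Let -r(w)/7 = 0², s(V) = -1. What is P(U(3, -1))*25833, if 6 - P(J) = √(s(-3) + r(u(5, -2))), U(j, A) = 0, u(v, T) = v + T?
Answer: 154998 - 25833*I ≈ 1.55e+5 - 25833.0*I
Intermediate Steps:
u(v, T) = T + v
r(w) = 0 (r(w) = -7*0² = -7*0 = 0)
P(J) = 6 - I (P(J) = 6 - √(-1 + 0) = 6 - √(-1) = 6 - I)
P(U(3, -1))*25833 = (6 - I)*25833 = 154998 - 25833*I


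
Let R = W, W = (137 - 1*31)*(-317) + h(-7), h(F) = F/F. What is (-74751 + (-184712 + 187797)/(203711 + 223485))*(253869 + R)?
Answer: -1758472413887437/106799 ≈ -1.6465e+10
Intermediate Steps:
h(F) = 1
W = -33601 (W = (137 - 1*31)*(-317) + 1 = (137 - 31)*(-317) + 1 = 106*(-317) + 1 = -33602 + 1 = -33601)
R = -33601
(-74751 + (-184712 + 187797)/(203711 + 223485))*(253869 + R) = (-74751 + (-184712 + 187797)/(203711 + 223485))*(253869 - 33601) = (-74751 + 3085/427196)*220268 = -31933325111/427196*220268 = -1758472413887437/106799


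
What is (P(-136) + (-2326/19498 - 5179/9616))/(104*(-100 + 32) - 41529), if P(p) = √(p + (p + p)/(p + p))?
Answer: 8810497/650881144112 - 3*I*√15/48601 ≈ 1.3536e-5 - 0.00023907*I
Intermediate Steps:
P(p) = √(1 + p) (P(p) = √(p + (2*p)/((2*p))) = √(p + (2*p)*(1/(2*p))) = √(p + 1) = √(1 + p))
(P(-136) + (-2326/19498 - 5179/9616))/(104*(-100 + 32) - 41529) = (√(1 - 136) + (-2326/19498 - 5179/9616))/(104*(-100 + 32) - 41529) = (√(-135) + (-2326*1/19498 - 5179*1/9616))/(104*(-68) - 41529) = (3*I*√15 + (-1163/9749 - 5179/9616))/(-7072 - 41529) = (3*I*√15 - 61673479/93746384)/(-48601) = (-61673479/93746384 + 3*I*√15)*(-1/48601) = 8810497/650881144112 - 3*I*√15/48601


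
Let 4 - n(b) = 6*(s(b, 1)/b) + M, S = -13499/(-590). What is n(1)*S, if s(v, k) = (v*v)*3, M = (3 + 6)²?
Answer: -256481/118 ≈ -2173.6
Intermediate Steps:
M = 81 (M = 9² = 81)
S = 13499/590 (S = -13499*(-1/590) = 13499/590 ≈ 22.880)
s(v, k) = 3*v² (s(v, k) = v²*3 = 3*v²)
n(b) = -77 - 18*b (n(b) = 4 - (6*((3*b²)/b) + 81) = 4 - (6*(3*b) + 81) = 4 - (18*b + 81) = 4 - (81 + 18*b) = 4 + (-81 - 18*b) = -77 - 18*b)
n(1)*S = (-77 - 18*1)*(13499/590) = (-77 - 18)*(13499/590) = -95*13499/590 = -256481/118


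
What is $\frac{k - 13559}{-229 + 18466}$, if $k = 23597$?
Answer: $\frac{3346}{6079} \approx 0.55042$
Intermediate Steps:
$\frac{k - 13559}{-229 + 18466} = \frac{23597 - 13559}{-229 + 18466} = \frac{10038}{18237} = 10038 \cdot \frac{1}{18237} = \frac{3346}{6079}$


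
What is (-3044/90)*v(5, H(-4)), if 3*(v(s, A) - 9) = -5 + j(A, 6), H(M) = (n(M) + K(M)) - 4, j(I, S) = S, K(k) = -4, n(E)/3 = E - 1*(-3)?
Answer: -42616/135 ≈ -315.67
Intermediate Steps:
n(E) = 9 + 3*E (n(E) = 3*(E - 1*(-3)) = 3*(E + 3) = 3*(3 + E) = 9 + 3*E)
H(M) = 1 + 3*M (H(M) = ((9 + 3*M) - 4) - 4 = (5 + 3*M) - 4 = 1 + 3*M)
v(s, A) = 28/3 (v(s, A) = 9 + (-5 + 6)/3 = 9 + (1/3)*1 = 9 + 1/3 = 28/3)
(-3044/90)*v(5, H(-4)) = -3044/90*(28/3) = -3044*1/90*(28/3) = -1522/45*28/3 = -42616/135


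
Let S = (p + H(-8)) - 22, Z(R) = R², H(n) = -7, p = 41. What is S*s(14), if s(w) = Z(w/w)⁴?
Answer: 12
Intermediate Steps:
s(w) = 1 (s(w) = ((w/w)²)⁴ = (1²)⁴ = 1⁴ = 1)
S = 12 (S = (41 - 7) - 22 = 34 - 22 = 12)
S*s(14) = 12*1 = 12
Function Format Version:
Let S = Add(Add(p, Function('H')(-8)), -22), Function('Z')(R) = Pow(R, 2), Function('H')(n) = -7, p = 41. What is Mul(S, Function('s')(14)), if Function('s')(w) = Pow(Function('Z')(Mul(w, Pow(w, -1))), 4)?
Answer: 12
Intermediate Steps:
Function('s')(w) = 1 (Function('s')(w) = Pow(Pow(Mul(w, Pow(w, -1)), 2), 4) = Pow(Pow(1, 2), 4) = Pow(1, 4) = 1)
S = 12 (S = Add(Add(41, -7), -22) = Add(34, -22) = 12)
Mul(S, Function('s')(14)) = Mul(12, 1) = 12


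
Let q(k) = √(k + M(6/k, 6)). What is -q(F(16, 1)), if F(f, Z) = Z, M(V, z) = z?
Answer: -√7 ≈ -2.6458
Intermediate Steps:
q(k) = √(6 + k) (q(k) = √(k + 6) = √(6 + k))
-q(F(16, 1)) = -√(6 + 1) = -√7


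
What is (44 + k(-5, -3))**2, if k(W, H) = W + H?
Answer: 1296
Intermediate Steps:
k(W, H) = H + W
(44 + k(-5, -3))**2 = (44 + (-3 - 5))**2 = (44 - 8)**2 = 36**2 = 1296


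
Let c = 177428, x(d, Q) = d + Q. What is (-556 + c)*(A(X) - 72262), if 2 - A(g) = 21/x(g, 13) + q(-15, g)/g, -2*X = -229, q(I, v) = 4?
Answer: -248778389389392/19465 ≈ -1.2781e+10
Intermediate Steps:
x(d, Q) = Q + d
X = 229/2 (X = -½*(-229) = 229/2 ≈ 114.50)
A(g) = 2 - 21/(13 + g) - 4/g (A(g) = 2 - (21/(13 + g) + 4/g) = 2 - (4/g + 21/(13 + g)) = 2 + (-21/(13 + g) - 4/g) = 2 - 21/(13 + g) - 4/g)
(-556 + c)*(A(X) - 72262) = (-556 + 177428)*((-52 + 229/2 + 2*(229/2)²)/((229/2)*(13 + 229/2)) - 72262) = 176872*(2*(-52 + 229/2 + 2*(52441/4))/(229*(255/2)) - 72262) = 176872*((2/229)*(2/255)*(-52 + 229/2 + 52441/2) - 72262) = 176872*((2/229)*(2/255)*26283 - 72262) = 176872*(35044/19465 - 72262) = 176872*(-1406544786/19465) = -248778389389392/19465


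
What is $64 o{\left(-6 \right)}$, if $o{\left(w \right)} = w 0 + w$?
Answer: $-384$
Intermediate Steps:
$o{\left(w \right)} = w$ ($o{\left(w \right)} = 0 + w = w$)
$64 o{\left(-6 \right)} = 64 \left(-6\right) = -384$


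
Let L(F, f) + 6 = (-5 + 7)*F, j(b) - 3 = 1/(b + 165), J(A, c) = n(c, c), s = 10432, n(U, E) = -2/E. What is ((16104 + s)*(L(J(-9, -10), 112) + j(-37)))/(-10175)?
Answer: 5502903/814000 ≈ 6.7603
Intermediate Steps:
J(A, c) = -2/c
j(b) = 3 + 1/(165 + b) (j(b) = 3 + 1/(b + 165) = 3 + 1/(165 + b))
L(F, f) = -6 + 2*F (L(F, f) = -6 + (-5 + 7)*F = -6 + 2*F)
((16104 + s)*(L(J(-9, -10), 112) + j(-37)))/(-10175) = ((16104 + 10432)*((-6 + 2*(-2/(-10))) + (496 + 3*(-37))/(165 - 37)))/(-10175) = (26536*((-6 + 2*(-2*(-⅒))) + (496 - 111)/128))*(-1/10175) = (26536*((-6 + 2*(⅕)) + (1/128)*385))*(-1/10175) = (26536*((-6 + ⅖) + 385/128))*(-1/10175) = (26536*(-28/5 + 385/128))*(-1/10175) = (26536*(-1659/640))*(-1/10175) = -5502903/80*(-1/10175) = 5502903/814000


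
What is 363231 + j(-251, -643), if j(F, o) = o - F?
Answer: 362839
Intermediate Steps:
363231 + j(-251, -643) = 363231 + (-643 - 1*(-251)) = 363231 + (-643 + 251) = 363231 - 392 = 362839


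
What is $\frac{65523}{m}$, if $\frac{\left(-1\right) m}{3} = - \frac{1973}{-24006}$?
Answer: $- \frac{524315046}{1973} \approx -2.6575 \cdot 10^{5}$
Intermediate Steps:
$m = - \frac{1973}{8002}$ ($m = - 3 \left(- \frac{1973}{-24006}\right) = - 3 \left(\left(-1973\right) \left(- \frac{1}{24006}\right)\right) = \left(-3\right) \frac{1973}{24006} = - \frac{1973}{8002} \approx -0.24656$)
$\frac{65523}{m} = \frac{65523}{- \frac{1973}{8002}} = 65523 \left(- \frac{8002}{1973}\right) = - \frac{524315046}{1973}$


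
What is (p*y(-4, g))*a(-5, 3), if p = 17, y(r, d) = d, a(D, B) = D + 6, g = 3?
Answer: 51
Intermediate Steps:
a(D, B) = 6 + D
(p*y(-4, g))*a(-5, 3) = (17*3)*(6 - 5) = 51*1 = 51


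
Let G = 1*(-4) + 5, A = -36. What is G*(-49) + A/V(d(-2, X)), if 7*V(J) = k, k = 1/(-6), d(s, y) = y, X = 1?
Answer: 1463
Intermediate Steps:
k = -⅙ ≈ -0.16667
V(J) = -1/42 (V(J) = (⅐)*(-⅙) = -1/42)
G = 1 (G = -4 + 5 = 1)
G*(-49) + A/V(d(-2, X)) = 1*(-49) - 36/(-1/42) = -49 - 36*(-42) = -49 + 1512 = 1463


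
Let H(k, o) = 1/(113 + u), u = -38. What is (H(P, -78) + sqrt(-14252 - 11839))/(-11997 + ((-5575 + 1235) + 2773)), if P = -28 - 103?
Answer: -1/1017300 - 3*I*sqrt(2899)/13564 ≈ -9.8299e-7 - 0.011909*I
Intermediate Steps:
P = -131
H(k, o) = 1/75 (H(k, o) = 1/(113 - 38) = 1/75)
(H(P, -78) + sqrt(-14252 - 11839))/(-11997 + ((-5575 + 1235) + 2773)) = (1/75 + sqrt(-14252 - 11839))/(-11997 + ((-5575 + 1235) + 2773)) = (1/75 + sqrt(-26091))/(-11997 + (-4340 + 2773)) = (1/75 + 3*I*sqrt(2899))/(-11997 - 1567) = (1/75 + 3*I*sqrt(2899))/(-13564) = (1/75 + 3*I*sqrt(2899))*(-1/13564) = -1/1017300 - 3*I*sqrt(2899)/13564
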